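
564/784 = 141/196=0.72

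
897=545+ 352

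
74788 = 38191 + 36597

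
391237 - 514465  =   - 123228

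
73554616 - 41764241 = 31790375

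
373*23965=8938945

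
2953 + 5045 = 7998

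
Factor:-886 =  - 2^1* 443^1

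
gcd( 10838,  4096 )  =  2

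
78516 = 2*39258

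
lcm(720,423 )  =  33840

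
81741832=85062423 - 3320591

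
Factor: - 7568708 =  -2^2 * 7^1*270311^1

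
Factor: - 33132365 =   -  5^1*7^1*769^1 * 1231^1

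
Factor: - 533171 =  - 17^1*79^1 * 397^1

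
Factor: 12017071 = 11^1 *1092461^1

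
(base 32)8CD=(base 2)10000110001101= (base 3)102210010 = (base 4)2012031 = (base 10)8589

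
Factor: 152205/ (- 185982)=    - 2^( - 1)*5^1*73^1 *223^( - 1)=- 365/446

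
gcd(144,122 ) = 2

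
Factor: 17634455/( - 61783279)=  - 5^1 *31^ ( - 1)*197^1* 1319^ ( - 1 )*1511^(  -  1)*17903^1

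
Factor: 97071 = 3^1* 13^1*19^1 * 131^1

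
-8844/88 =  - 201/2=-  100.50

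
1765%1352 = 413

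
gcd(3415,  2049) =683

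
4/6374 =2/3187 =0.00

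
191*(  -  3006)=-574146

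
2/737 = 2/737=0.00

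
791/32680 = 791/32680 = 0.02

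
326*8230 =2682980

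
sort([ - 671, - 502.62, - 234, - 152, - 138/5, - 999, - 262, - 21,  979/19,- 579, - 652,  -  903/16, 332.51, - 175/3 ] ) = [  -  999, - 671, - 652,  -  579 , - 502.62 , - 262,-234, - 152,-175/3, - 903/16,-138/5,- 21 , 979/19, 332.51 ]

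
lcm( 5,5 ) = 5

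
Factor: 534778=2^1*267389^1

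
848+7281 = 8129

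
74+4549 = 4623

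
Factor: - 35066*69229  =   - 2427584114  =  - 2^1*89^1*107^1*197^1*647^1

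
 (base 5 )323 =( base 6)224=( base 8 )130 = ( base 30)2s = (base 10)88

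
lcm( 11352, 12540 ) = 1078440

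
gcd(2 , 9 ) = 1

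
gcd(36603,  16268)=4067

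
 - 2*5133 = - 10266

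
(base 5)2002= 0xfc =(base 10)252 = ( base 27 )99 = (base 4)3330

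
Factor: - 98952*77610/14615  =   -1535932944/2923 = - 2^4*3^2*7^1*13^1*19^1*31^1*37^(  -  1 ) *79^(-1 )*199^1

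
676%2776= 676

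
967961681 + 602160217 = 1570121898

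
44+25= 69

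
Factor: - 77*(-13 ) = 7^1*11^1 * 13^1 = 1001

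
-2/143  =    -  2/143 = - 0.01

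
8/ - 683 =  - 8/683 = - 0.01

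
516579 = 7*73797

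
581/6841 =581/6841 =0.08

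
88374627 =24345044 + 64029583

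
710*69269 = 49180990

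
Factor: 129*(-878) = -113262  =  - 2^1*3^1*43^1*439^1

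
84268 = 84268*1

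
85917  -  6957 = 78960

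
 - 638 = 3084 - 3722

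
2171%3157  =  2171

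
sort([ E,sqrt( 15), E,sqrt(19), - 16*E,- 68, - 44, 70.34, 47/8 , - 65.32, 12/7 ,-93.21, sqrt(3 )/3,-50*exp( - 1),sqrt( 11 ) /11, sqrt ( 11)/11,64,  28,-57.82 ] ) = [ - 93.21, - 68, - 65.32, -57.82, - 44, -16*E, - 50*exp ( - 1) , sqrt( 11)/11, sqrt( 11)/11,  sqrt( 3 )/3,  12/7, E,E, sqrt( 15 ),sqrt( 19 ),47/8,28,64, 70.34]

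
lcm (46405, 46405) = 46405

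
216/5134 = 108/2567 = 0.04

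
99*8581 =849519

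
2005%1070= 935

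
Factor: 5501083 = 7^2*131^1*857^1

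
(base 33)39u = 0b111000001010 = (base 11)2778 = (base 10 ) 3594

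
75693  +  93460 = 169153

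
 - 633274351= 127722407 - 760996758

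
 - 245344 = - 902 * 272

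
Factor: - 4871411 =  - 151^1*32261^1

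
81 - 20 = 61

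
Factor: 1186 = 2^1*593^1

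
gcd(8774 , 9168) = 2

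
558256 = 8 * 69782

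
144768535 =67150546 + 77617989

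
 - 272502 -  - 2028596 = 1756094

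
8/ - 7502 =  - 4/3751 = - 0.00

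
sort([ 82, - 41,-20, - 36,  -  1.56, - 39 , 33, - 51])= [ - 51, - 41, - 39, - 36,-20, -1.56, 33,  82 ]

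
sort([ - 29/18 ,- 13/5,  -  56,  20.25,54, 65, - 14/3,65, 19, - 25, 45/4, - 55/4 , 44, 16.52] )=[ - 56,- 25, - 55/4, - 14/3, - 13/5, - 29/18, 45/4, 16.52, 19, 20.25,44 , 54,  65,65] 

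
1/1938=1/1938 = 0.00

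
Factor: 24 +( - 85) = - 61 = - 61^1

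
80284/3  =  80284/3= 26761.33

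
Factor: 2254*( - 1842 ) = - 2^2*3^1 * 7^2*23^1*307^1 = - 4151868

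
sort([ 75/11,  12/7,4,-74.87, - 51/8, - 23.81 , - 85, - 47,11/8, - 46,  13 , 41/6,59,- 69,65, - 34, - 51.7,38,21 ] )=[ - 85, - 74.87,-69, - 51.7,-47, - 46,-34, - 23.81, - 51/8,11/8,12/7, 4,75/11,41/6,13,21, 38 , 59,65 ] 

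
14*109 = 1526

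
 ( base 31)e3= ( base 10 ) 437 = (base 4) 12311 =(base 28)fh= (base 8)665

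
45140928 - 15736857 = 29404071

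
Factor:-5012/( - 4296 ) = 2^ ( - 1) * 3^( - 1) * 7^1= 7/6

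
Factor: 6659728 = 2^4*19^2*1153^1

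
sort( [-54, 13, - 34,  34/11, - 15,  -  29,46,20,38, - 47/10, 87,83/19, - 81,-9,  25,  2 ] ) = [ - 81, - 54 , - 34,  -  29 , - 15,-9 , - 47/10,  2, 34/11,  83/19,13,20,25,38,46, 87 ] 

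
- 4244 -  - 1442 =-2802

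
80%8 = 0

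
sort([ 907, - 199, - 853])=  [ - 853, - 199,907]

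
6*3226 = 19356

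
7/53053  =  1/7579 = 0.00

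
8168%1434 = 998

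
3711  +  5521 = 9232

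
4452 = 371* 12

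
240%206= 34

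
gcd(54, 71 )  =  1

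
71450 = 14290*5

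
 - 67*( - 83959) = 5625253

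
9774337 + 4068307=13842644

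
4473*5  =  22365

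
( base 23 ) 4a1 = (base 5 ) 33342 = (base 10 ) 2347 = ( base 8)4453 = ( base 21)56g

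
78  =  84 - 6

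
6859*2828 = 19397252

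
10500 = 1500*7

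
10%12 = 10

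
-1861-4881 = - 6742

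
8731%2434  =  1429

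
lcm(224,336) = 672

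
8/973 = 8/973= 0.01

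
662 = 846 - 184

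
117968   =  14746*8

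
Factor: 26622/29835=58/65 = 2^1*5^ (-1 ) *13^(-1 )*29^1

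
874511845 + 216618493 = 1091130338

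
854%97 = 78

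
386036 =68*5677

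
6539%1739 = 1322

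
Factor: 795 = 3^1*5^1*53^1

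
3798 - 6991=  - 3193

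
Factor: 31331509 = 11^1*2848319^1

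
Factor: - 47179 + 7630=-39549  =  - 3^1*13183^1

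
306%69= 30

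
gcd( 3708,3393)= 9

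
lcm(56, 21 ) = 168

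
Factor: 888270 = 2^1*3^1*5^1*29^1*1021^1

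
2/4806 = 1/2403 = 0.00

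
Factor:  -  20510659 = - 13^1*47^1*33569^1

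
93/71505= 31/23835 =0.00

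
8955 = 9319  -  364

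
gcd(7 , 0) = 7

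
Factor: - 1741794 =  - 2^1 * 3^1*61^1*4759^1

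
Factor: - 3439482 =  - 2^1*3^1 *573247^1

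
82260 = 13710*6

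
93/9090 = 31/3030 = 0.01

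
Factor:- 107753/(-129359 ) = 389/467 =389^1*467^( - 1)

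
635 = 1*635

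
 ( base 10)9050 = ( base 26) DA2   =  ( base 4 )2031122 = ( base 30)a1k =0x235A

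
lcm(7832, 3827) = 336776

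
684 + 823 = 1507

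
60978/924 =65 + 153/154 = 65.99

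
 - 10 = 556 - 566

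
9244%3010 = 214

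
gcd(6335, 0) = 6335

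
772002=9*85778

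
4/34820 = 1/8705 = 0.00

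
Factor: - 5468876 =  - 2^2*7^1*173^1 * 1129^1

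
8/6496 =1/812 = 0.00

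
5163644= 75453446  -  70289802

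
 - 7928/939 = -7928/939 = - 8.44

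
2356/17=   2356/17  =  138.59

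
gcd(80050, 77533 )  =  1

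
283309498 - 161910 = 283147588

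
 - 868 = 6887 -7755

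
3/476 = 3/476=0.01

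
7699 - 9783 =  - 2084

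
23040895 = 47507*485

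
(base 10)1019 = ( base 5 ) 13034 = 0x3fb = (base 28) 18b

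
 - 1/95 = - 1 + 94/95  =  -  0.01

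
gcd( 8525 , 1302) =31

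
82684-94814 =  - 12130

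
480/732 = 40/61 = 0.66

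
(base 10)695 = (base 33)L2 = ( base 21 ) 1C2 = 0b1010110111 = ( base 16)2B7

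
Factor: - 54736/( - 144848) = 311/823 = 311^1*823^( - 1 ) 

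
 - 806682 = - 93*8674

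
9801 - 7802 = 1999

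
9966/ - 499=-20 + 14/499 = - 19.97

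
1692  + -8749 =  - 7057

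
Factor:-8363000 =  - 2^3*5^3*8363^1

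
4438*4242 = 18825996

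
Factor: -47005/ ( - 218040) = 119/552 = 2^(-3 ) * 3^(-1 )*7^1 * 17^1*23^( - 1 ) 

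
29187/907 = 32 + 163/907  =  32.18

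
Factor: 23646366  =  2^1*3^2*31^2*1367^1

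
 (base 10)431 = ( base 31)ds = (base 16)1AF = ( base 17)186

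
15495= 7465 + 8030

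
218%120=98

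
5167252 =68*75989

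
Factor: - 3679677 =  - 3^2 * 47^1 * 8699^1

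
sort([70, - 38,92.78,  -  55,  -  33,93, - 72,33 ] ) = [ - 72, - 55,  -  38, - 33, 33, 70,92.78,93]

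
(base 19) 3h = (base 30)2e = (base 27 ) 2k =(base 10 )74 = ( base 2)1001010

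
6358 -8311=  - 1953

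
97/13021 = 97/13021 = 0.01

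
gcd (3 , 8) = 1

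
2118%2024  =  94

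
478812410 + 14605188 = 493417598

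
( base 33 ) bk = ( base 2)101111111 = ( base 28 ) dj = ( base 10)383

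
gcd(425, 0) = 425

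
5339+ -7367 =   -  2028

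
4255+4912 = 9167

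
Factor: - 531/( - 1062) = 1/2 = 2^( - 1 )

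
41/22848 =41/22848 = 0.00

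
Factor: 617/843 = 3^ ( - 1)*281^( - 1) *617^1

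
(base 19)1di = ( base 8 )1162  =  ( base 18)1ge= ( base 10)626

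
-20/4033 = - 20/4033 = - 0.00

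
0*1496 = 0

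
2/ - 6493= -1  +  6491/6493 = -0.00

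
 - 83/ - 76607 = 83/76607 = 0.00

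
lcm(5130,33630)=302670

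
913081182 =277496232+635584950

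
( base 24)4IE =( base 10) 2750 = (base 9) 3685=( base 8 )5276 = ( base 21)64K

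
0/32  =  0 = 0.00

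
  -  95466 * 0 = 0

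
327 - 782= -455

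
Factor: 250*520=130000=2^4*5^4*13^1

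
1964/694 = 2+288/347=2.83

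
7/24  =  7/24 = 0.29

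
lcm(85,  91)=7735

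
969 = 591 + 378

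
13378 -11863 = 1515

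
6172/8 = 1543/2 = 771.50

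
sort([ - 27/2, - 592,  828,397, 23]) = [ - 592,- 27/2 , 23,397,828 ] 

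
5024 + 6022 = 11046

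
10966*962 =10549292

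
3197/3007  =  3197/3007  =  1.06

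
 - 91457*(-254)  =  23230078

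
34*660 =22440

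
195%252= 195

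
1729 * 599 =1035671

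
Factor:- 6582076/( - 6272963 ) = 2^2  *73^( - 1) * 811^1  *2029^1*85931^( - 1)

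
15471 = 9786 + 5685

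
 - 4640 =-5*928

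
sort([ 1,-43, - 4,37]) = [ - 43, - 4,1, 37 ] 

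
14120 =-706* ( - 20 )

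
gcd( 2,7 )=1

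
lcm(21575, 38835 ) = 194175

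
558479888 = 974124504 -415644616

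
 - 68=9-77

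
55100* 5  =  275500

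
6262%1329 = 946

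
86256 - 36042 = 50214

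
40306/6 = 6717  +  2/3  =  6717.67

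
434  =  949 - 515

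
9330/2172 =4 + 107/362 = 4.30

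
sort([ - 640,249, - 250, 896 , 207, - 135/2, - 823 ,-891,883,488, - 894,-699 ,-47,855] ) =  [-894,-891, - 823, - 699,  -  640, - 250, - 135/2, - 47, 207,249,488,855,883,896 ] 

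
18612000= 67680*275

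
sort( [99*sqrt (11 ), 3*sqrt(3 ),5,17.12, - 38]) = [  -  38 , 5, 3 * sqrt( 3 ),17.12,99 * sqrt( 11 )]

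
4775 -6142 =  - 1367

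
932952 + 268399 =1201351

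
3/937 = 3/937=0.00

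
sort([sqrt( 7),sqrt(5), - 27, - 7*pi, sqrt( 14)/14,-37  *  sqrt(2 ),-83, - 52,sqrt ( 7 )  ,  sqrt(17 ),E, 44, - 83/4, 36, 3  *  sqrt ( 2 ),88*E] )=[ - 83, - 37 * sqrt( 2),-52, - 27,  -  7*pi, - 83/4, sqrt (14)/14,sqrt(5 ),sqrt(  7),sqrt (7),E,sqrt( 17),  3*sqrt (2),36,44,88*  E] 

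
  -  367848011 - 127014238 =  - 494862249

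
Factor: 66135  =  3^1*5^1*4409^1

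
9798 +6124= 15922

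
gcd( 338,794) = 2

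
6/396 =1/66 = 0.02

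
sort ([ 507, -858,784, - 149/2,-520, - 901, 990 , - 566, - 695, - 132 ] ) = [-901, - 858, - 695, - 566,  -  520, - 132, - 149/2,507, 784, 990 ]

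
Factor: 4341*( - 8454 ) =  - 36698814 = -2^1*3^2*1409^1*1447^1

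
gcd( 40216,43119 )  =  1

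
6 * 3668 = 22008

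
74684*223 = 16654532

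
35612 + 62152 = 97764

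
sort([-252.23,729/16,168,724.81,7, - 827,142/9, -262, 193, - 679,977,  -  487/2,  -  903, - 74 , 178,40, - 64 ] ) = [ - 903, - 827, - 679,-262, - 252.23, - 487/2,-74, - 64,7,142/9, 40, 729/16, 168,178,193,724.81,  977 ]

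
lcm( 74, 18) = 666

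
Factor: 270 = 2^1*3^3*5^1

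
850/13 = 850/13 = 65.38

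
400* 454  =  181600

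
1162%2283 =1162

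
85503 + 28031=113534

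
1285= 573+712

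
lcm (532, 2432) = 17024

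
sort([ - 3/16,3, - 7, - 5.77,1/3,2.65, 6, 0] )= [ - 7, - 5.77, - 3/16,  0,  1/3, 2.65,3,6]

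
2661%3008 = 2661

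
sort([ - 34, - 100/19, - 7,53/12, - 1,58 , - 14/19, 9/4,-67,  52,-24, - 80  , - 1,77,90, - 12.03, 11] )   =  [-80, - 67, - 34 , - 24, - 12.03, - 7, -100/19, - 1, - 1,-14/19, 9/4,53/12, 11, 52,58, 77,90] 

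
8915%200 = 115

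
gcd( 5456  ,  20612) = 4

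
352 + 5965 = 6317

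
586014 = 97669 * 6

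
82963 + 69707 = 152670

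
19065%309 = 216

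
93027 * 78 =7256106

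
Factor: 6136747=197^1*31151^1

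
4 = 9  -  5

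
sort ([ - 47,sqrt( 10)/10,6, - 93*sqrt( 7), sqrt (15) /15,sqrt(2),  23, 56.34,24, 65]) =[ - 93 * sqrt(7 ), - 47,sqrt ( 15) /15 , sqrt (10 )/10,sqrt( 2),6,23,24 , 56.34, 65 ]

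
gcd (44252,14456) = 52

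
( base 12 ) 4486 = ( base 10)7590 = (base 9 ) 11363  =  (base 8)16646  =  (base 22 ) ff0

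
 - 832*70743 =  - 58858176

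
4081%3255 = 826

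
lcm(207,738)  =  16974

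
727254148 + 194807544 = 922061692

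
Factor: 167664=2^4*3^1 * 7^1*499^1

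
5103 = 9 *567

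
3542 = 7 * 506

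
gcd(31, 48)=1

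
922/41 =22 + 20/41 = 22.49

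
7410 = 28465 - 21055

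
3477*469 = 1630713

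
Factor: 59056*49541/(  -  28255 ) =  - 2^4*5^( - 1)*107^1*463^1*3691^1*5651^( - 1)  =  -  2925693296/28255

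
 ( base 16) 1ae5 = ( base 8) 15345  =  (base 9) 10400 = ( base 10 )6885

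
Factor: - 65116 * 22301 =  - 2^2* 29^1*73^1*223^1*769^1 = -1452151916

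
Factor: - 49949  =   - 199^1 * 251^1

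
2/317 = 2/317  =  0.01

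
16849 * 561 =9452289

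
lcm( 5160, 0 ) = 0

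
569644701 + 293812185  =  863456886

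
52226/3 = 52226/3 = 17408.67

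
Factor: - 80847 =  - 3^2 * 13^1 * 691^1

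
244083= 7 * 34869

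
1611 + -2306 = - 695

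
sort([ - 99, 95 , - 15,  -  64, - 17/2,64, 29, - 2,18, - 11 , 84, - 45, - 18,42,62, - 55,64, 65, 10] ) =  [-99, - 64 ,-55, - 45, - 18, - 15, - 11 , - 17/2, - 2,  10,18 , 29,  42,62,64, 64, 65,  84 , 95] 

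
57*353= 20121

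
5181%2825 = 2356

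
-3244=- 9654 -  - 6410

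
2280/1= 2280 = 2280.00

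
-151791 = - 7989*19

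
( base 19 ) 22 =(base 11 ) 37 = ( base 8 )50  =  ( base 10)40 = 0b101000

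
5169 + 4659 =9828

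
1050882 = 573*1834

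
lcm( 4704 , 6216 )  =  174048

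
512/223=512/223 = 2.30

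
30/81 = 10/27 = 0.37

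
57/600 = 19/200 = 0.10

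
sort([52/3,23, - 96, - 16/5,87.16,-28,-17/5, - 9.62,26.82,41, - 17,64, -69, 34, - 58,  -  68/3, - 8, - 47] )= [ - 96, - 69,-58, - 47, - 28,-68/3 , - 17, - 9.62, -8,-17/5 , - 16/5,52/3,  23,26.82,34,41,  64, 87.16] 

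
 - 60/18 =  - 4 + 2/3= - 3.33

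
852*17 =14484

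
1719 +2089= 3808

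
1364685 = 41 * 33285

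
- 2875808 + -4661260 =-7537068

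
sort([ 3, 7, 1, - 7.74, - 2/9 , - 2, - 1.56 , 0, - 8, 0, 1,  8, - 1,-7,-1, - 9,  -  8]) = [ - 9,  -  8,-8,  -  7.74, - 7, - 2, - 1.56,-1,  -  1 , - 2/9, 0,0, 1,1,  3,7, 8]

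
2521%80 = 41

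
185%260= 185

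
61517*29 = 1783993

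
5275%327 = 43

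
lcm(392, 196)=392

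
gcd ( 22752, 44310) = 6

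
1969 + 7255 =9224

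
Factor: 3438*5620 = 19321560 = 2^3*3^2*5^1*191^1*281^1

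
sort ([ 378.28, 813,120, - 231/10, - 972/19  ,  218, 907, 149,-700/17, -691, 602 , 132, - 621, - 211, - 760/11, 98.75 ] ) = [ - 691,  -  621,-211,-760/11, - 972/19,  -  700/17, - 231/10 , 98.75,120,132, 149, 218,378.28, 602,  813, 907 ] 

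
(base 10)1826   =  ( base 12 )1082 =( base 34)1JO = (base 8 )3442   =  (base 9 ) 2448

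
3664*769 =2817616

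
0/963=0 =0.00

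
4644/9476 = 1161/2369 = 0.49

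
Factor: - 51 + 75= 24 = 2^3*3^1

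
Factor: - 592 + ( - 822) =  - 1414= - 2^1 * 7^1*101^1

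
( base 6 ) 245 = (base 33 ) 32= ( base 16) 65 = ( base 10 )101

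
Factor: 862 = 2^1*431^1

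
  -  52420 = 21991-74411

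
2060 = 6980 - 4920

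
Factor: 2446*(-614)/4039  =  -1501844/4039=-2^2*7^( - 1) *307^1 * 577^( - 1 ) *1223^1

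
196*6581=1289876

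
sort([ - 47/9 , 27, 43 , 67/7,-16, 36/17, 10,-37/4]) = [-16 ,-37/4, - 47/9,36/17,67/7, 10,27, 43] 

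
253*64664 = 16359992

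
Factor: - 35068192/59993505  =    -  2^5*3^(  -  2)*5^ (- 1)*11^(  -  1) * 13^(  -  1)*23^1*29^1*31^1*53^1*9323^ ( - 1) 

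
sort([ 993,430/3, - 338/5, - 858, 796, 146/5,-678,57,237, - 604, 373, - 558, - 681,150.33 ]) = [ - 858, - 681, - 678, - 604, - 558, - 338/5, 146/5,  57,430/3 , 150.33,237,373,796,993] 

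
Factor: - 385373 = - 17^1*22669^1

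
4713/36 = 130 + 11/12 = 130.92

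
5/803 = 5/803=0.01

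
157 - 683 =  - 526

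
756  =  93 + 663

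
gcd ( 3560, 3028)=4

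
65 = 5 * 13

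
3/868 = 3/868  =  0.00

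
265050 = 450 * 589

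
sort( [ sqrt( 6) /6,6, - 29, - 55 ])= [ - 55, - 29, sqrt( 6)/6,6]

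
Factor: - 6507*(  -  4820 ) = 31363740 = 2^2*3^3* 5^1*241^2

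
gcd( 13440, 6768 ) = 48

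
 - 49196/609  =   - 81 + 19/87  =  - 80.78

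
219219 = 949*231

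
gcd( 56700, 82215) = 2835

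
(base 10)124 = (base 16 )7C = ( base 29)48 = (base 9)147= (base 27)4g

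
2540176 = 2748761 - 208585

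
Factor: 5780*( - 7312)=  - 42263360 = - 2^6*5^1*17^2* 457^1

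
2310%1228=1082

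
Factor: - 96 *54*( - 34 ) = 2^7*3^4 * 17^1 =176256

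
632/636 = 158/159   =  0.99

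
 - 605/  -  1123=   605/1123 = 0.54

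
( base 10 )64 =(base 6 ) 144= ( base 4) 1000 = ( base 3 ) 2101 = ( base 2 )1000000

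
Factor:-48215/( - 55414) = 2^(-1)*5^1*103^( - 1) * 269^( - 1)*9643^1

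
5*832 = 4160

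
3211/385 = 8 + 131/385 = 8.34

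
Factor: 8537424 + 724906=2^1*5^1*7^1*11^1*23^1*523^1  =  9262330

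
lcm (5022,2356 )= 190836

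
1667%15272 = 1667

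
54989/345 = 54989/345 = 159.39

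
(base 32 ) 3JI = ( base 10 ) 3698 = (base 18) B78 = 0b111001110010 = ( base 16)e72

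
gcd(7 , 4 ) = 1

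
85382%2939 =151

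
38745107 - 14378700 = 24366407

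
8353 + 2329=10682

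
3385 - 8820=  - 5435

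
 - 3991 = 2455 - 6446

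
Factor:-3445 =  - 5^1*13^1*53^1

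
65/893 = 65/893 = 0.07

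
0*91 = 0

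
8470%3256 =1958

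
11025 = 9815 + 1210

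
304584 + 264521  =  569105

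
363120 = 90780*4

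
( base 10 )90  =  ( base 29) 33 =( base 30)30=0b1011010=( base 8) 132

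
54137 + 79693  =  133830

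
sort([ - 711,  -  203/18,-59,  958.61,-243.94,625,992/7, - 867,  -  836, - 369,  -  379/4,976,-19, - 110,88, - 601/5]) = [ - 867, -836,-711, - 369,-243.94 , - 601/5,-110,-379/4,-59, - 19,-203/18,88,992/7, 625,958.61,976 ] 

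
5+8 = 13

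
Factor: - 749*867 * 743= - 3^1*7^1 * 17^2*107^1*743^1 = - 482491569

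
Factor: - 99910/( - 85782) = 3^( - 1)*5^1*17^ (-1 )*29^( - 2)*97^1*103^1=49955/42891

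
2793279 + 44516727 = 47310006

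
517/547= 517/547 = 0.95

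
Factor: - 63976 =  - 2^3*11^1*727^1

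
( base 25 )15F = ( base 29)QB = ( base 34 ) mh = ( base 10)765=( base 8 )1375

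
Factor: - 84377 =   -  84377^1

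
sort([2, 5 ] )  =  [ 2, 5] 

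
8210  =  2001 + 6209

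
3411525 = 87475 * 39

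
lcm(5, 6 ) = 30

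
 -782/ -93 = 8+38/93 = 8.41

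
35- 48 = -13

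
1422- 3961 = - 2539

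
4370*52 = 227240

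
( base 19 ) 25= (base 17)29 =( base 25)1i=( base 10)43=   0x2b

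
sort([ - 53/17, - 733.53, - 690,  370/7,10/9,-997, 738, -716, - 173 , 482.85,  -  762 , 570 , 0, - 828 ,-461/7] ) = [ - 997, -828, - 762,-733.53, - 716, - 690 ,-173, - 461/7, - 53/17, 0, 10/9, 370/7,  482.85,570,738] 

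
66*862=56892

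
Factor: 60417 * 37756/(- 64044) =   -  3^( - 1)*7^2*137^1*593^ ( - 1)*9439^1 = -  63364007/1779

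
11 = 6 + 5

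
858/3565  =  858/3565=0.24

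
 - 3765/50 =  - 76+7/10 = - 75.30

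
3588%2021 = 1567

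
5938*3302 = 19607276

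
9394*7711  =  72437134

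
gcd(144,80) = 16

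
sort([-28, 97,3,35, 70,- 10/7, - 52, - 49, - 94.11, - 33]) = [ - 94.11, -52, - 49, - 33,-28, - 10/7,  3,35,70,97 ] 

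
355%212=143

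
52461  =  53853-1392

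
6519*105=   684495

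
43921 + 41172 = 85093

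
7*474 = 3318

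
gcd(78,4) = 2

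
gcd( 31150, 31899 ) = 7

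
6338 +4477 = 10815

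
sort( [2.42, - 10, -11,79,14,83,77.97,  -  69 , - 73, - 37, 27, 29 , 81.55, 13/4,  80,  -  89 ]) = [  -  89, - 73, - 69,  -  37,  -  11,-10,2.42,13/4, 14, 27,  29,77.97,79, 80, 81.55,83] 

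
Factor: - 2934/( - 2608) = 2^ ( - 3 )*3^2=9/8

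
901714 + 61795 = 963509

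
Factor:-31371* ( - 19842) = 2^1*3^2 * 3307^1*10457^1 = 622463382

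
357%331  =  26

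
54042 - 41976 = 12066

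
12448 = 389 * 32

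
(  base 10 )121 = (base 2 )1111001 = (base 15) 81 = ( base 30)41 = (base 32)3P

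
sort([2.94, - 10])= [ - 10, 2.94]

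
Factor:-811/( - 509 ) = 509^( - 1 ) * 811^1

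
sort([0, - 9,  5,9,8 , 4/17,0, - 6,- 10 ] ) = [ - 10, - 9, -6 , 0,0,  4/17, 5,8,  9]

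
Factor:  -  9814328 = -2^3*53^1*79^1*293^1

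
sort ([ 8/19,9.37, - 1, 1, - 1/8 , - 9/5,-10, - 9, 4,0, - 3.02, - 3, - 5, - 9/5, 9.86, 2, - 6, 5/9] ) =[ - 10,-9,  -  6,- 5, -3.02,-3, - 9/5,  -  9/5,-1, - 1/8, 0, 8/19, 5/9, 1 , 2,4, 9.37, 9.86]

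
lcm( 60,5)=60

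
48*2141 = 102768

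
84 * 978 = 82152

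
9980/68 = 2495/17 = 146.76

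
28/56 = 1/2= 0.50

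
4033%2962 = 1071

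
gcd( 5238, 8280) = 18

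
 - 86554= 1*(- 86554 ) 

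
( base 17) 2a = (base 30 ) 1e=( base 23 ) 1L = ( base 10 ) 44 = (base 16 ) 2c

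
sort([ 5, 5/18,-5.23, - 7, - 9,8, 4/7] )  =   [  -  9, - 7, - 5.23, 5/18,4/7, 5, 8]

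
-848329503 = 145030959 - 993360462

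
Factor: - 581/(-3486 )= 1/6 = 2^(-1)*3^( - 1)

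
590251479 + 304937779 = 895189258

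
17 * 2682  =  45594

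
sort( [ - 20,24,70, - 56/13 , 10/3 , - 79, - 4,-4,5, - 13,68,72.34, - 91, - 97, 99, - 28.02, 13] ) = [  -  97, - 91, - 79, - 28.02,  -  20,  -  13 , - 56/13, - 4,  -  4,  10/3,5, 13,24, 68,70, 72.34,99]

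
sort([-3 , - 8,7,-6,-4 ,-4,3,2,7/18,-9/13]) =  [ - 8, - 6,-4,-4,-3,-9/13, 7/18,2 , 3, 7]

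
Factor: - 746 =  - 2^1*373^1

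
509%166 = 11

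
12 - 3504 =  - 3492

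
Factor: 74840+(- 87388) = -12548   =  - 2^2*3137^1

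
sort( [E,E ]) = [E,E] 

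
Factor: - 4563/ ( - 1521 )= 3^1 = 3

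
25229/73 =25229/73 = 345.60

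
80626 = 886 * 91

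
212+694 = 906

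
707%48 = 35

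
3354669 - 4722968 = - 1368299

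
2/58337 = 2/58337 = 0.00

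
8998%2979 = 61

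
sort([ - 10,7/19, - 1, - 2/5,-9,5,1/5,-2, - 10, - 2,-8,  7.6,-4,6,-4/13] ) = [ - 10, - 10,-9,- 8,- 4, - 2 , - 2 , - 1,-2/5, - 4/13,1/5,7/19,5,6,7.6] 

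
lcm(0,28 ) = 0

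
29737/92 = 29737/92 = 323.23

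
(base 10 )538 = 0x21A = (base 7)1366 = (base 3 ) 201221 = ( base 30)HS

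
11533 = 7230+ 4303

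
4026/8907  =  1342/2969 = 0.45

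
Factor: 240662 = 2^1*120331^1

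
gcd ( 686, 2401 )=343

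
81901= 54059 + 27842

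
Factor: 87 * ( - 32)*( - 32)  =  2^10*3^1*29^1 = 89088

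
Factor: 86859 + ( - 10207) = 2^2*19163^1=76652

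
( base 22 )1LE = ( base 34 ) s8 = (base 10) 960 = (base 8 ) 1700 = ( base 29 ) 143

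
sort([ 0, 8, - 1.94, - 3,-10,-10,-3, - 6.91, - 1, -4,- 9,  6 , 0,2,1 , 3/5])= [  -  10, - 10, - 9,  -  6.91,-4, - 3, - 3, - 1.94,-1,0 , 0, 3/5,1,2,6,8]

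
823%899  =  823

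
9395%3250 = 2895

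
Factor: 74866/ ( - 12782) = -41/7=-7^( - 1) * 41^1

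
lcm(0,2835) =0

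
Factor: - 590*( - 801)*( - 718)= -2^2*3^2*5^1*59^1 *89^1*359^1= -339319620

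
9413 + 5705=15118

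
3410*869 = 2963290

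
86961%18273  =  13869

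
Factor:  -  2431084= - 2^2*149^1  *  4079^1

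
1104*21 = 23184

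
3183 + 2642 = 5825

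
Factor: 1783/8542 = 2^(  -  1 ) * 1783^1*4271^( - 1)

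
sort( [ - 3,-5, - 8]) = [ - 8, - 5, - 3]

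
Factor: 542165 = 5^1*13^1 * 19^1 * 439^1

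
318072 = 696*457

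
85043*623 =52981789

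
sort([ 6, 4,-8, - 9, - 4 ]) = [ - 9, - 8  ,-4,4, 6 ]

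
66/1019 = 66/1019 = 0.06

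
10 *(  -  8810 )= -88100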